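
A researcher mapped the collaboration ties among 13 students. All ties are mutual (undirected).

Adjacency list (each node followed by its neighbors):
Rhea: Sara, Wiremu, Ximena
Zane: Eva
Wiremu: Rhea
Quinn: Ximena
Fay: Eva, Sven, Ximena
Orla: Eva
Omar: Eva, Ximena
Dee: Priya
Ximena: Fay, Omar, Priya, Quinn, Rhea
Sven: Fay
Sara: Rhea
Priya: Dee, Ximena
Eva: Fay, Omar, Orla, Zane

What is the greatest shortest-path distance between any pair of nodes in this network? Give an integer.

Eccentricity of each node (its greatest distance to any other): Dee:5, Eva:4, Fay:3, Omar:3, Orla:5, Priya:4, Quinn:4, Rhea:4, Sara:5, Sven:4, Wiremu:5, Ximena:3, Zane:5.
The maximum eccentricity is 5, realized for instance by the pair Zane–Wiremu via Zane – Eva – Omar – Ximena – Rhea – Wiremu. So the diameter is 5.

5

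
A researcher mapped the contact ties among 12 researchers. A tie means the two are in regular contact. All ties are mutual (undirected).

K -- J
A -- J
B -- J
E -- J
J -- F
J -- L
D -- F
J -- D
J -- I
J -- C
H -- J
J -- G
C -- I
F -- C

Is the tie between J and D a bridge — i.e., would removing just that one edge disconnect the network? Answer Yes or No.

No

Even without that edge, J still reaches D via J – F – D, so the network stays connected. Not a bridge.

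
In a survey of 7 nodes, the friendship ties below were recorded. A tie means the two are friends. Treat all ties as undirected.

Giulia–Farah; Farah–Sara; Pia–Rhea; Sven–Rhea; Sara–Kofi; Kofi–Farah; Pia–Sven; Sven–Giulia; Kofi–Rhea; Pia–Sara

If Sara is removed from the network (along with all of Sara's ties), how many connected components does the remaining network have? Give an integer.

1

Sara's neighbors (Farah, Kofi, and Pia) remain reachable from one another through other ties, so the rest of the network stays in one piece.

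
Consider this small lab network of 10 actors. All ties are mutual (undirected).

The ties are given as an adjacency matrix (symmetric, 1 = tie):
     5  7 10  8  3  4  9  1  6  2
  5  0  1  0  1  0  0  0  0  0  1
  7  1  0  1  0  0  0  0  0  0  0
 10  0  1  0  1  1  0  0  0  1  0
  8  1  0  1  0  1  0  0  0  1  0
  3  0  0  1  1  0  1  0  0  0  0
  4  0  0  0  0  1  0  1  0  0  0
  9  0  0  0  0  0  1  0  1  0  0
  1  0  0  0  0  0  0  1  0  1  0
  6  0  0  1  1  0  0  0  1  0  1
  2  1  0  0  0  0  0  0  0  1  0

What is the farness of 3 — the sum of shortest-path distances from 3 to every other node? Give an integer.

17

Distances from 3: 1:3, 2:3, 4:1, 5:2, 6:2, 7:2, 8:1, 9:2, 10:1.
Sum = 3 + 3 + 1 + 2 + 2 + 2 + 1 + 2 + 1 = 17.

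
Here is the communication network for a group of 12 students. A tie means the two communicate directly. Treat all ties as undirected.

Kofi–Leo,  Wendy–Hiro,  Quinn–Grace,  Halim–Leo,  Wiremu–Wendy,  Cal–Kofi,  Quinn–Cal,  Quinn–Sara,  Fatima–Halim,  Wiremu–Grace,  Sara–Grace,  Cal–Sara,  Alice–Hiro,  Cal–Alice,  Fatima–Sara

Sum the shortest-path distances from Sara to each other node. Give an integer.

21

Distances from Sara: Alice:2, Cal:1, Fatima:1, Grace:1, Halim:2, Hiro:3, Kofi:2, Leo:3, Quinn:1, Wendy:3, Wiremu:2.
Sum = 2 + 1 + 1 + 1 + 2 + 3 + 2 + 3 + 1 + 3 + 2 = 21.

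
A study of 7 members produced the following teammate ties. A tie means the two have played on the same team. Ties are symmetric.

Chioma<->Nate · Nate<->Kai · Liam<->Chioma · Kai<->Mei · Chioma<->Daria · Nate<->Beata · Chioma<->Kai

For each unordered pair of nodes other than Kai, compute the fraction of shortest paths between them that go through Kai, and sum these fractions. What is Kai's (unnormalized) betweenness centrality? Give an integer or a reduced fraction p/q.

Pairs whose geodesics pass through Kai — Daria–Mei: 1; Chioma–Mei: 1; Nate–Mei: 1; Beata–Mei: 1; Mei–Liam: 1.
All other pairs contribute 0.
Summing the contributions gives betweenness(Kai) = 5.

5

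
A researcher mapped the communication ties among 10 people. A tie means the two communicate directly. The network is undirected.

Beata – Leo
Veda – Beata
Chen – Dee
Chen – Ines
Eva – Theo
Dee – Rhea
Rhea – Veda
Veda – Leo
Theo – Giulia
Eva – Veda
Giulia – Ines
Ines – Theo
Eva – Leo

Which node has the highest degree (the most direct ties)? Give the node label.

Degrees — Beata:2, Chen:2, Dee:2, Eva:3, Giulia:2, Ines:3, Leo:3, Rhea:2, Theo:3, Veda:4.
The maximum is 4, attained only by Veda.

Veda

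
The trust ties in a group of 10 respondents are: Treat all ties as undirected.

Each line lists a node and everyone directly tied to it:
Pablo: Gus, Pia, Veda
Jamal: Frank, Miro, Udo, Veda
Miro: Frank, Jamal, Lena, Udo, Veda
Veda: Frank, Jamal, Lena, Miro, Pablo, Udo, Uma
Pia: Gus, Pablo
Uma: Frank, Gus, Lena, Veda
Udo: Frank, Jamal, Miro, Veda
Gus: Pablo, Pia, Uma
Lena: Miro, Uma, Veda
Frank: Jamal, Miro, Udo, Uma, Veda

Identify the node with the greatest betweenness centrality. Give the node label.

Veda

Unnormalized betweenness of each node: Frank:9/4, Gus:5/2, Jamal:0, Lena:7/12, Miro:4/3, Pablo:77/12, Pia:0, Udo:0, Uma:71/12, Veda:14.
Veda has the largest value, 14, making it the main broker — the node through which the most shortest paths run.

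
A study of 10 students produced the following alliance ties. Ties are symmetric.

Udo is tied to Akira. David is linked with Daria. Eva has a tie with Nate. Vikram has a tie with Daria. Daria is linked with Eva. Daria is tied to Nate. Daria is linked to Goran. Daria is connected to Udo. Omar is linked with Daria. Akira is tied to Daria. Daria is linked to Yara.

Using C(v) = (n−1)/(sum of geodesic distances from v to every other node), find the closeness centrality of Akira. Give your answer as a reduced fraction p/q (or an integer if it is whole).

Distances from Akira: Daria:1, David:2, Eva:2, Goran:2, Nate:2, Omar:2, Udo:1, Vikram:2, Yara:2. Sum = 16.
n = 10, so closeness = 9/16.

9/16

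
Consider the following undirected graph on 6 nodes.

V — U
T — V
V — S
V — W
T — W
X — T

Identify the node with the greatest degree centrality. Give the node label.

Degrees — S:1, T:3, U:1, V:4, W:2, X:1.
The maximum is 4, attained only by V.

V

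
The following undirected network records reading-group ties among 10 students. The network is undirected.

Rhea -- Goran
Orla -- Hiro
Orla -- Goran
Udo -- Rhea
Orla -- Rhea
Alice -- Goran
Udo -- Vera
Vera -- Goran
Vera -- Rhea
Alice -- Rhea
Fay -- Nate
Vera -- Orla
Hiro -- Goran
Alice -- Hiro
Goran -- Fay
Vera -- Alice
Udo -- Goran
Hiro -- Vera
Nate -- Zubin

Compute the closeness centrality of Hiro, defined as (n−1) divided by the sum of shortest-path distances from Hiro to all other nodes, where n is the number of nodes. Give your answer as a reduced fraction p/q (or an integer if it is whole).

9/17

Distances from Hiro: Alice:1, Fay:2, Goran:1, Nate:3, Orla:1, Rhea:2, Udo:2, Vera:1, Zubin:4. Sum = 17.
n = 10, so closeness = 9/17.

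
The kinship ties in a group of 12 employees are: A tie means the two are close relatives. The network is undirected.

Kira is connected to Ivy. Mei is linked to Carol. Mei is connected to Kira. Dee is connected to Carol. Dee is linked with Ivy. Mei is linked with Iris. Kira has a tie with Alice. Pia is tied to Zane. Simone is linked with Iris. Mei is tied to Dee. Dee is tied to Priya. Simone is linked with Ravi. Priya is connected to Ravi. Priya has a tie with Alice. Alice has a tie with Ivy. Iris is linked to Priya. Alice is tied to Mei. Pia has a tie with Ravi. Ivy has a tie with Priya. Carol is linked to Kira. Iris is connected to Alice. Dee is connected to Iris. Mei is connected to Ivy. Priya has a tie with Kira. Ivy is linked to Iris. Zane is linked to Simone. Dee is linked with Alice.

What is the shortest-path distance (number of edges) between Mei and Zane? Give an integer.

One shortest route is Mei – Iris – Simone – Zane, which uses 3 edges, and at distance 2 from Mei we only reach {Priya, Simone}, which does not include Zane. So d(Mei,Zane) = 3.

3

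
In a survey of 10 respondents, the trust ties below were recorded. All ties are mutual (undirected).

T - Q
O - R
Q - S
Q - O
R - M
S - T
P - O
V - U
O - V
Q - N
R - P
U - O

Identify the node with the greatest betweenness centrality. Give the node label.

O

Unnormalized betweenness of each node: M:0, N:0, O:26, P:0, Q:20, R:8, S:0, T:0, U:0, V:0.
O has the largest value, 26, making it the main broker — the node through which the most shortest paths run.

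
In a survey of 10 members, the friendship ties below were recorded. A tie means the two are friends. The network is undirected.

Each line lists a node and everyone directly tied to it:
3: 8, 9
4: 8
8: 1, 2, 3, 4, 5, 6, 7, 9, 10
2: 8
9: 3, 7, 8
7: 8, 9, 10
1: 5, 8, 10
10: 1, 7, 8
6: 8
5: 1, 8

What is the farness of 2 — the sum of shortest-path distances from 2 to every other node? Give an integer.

Distances from 2: 1:2, 3:2, 4:2, 5:2, 6:2, 7:2, 8:1, 9:2, 10:2.
Sum = 2 + 2 + 2 + 2 + 2 + 2 + 1 + 2 + 2 = 17.

17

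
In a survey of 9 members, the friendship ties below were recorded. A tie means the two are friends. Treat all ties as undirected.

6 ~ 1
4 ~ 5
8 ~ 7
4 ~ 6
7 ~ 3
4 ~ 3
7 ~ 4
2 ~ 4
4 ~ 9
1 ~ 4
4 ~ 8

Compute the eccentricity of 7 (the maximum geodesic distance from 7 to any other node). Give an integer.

Distances from 7: 1:2, 2:2, 3:1, 4:1, 5:2, 6:2, 8:1, 9:2.
The largest is 2 (to 9, 5, 1, 2, and 6), so the eccentricity of 7 is 2.

2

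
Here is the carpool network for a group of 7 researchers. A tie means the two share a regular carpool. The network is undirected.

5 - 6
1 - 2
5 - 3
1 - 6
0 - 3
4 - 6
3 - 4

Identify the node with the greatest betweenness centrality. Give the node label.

6

Unnormalized betweenness of each node: 0:0, 1:5, 2:0, 3:11/2, 4:3, 5:3, 6:17/2.
6 has the largest value, 17/2, making it the main broker — the node through which the most shortest paths run.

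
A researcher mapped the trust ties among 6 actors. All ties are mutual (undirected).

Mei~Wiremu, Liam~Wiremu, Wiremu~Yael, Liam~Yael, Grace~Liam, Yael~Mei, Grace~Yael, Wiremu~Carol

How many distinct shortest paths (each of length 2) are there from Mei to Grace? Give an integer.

1

The shortest distance is 2, and the only length-2 path is Mei–Yael–Grace. So there is exactly 1 shortest path.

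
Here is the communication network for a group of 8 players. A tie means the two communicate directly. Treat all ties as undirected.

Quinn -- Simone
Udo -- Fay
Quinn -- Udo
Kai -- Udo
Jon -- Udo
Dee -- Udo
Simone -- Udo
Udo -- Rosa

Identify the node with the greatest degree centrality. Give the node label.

Degrees — Dee:1, Fay:1, Jon:1, Kai:1, Quinn:2, Rosa:1, Simone:2, Udo:7.
The maximum is 7, attained only by Udo.

Udo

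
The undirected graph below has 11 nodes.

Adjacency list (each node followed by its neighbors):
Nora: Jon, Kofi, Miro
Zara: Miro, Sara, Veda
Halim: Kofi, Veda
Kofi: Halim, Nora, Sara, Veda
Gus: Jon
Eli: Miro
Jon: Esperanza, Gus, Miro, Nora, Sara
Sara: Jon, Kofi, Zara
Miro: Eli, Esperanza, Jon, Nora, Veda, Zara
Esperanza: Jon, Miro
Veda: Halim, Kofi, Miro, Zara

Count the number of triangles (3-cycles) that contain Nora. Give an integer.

Nora's neighbors: Jon, Kofi, and Miro.
Neighbor pairs that are themselves tied: Nora–Jon–Miro. Each forms one triangle with Nora, for 1 in total.

1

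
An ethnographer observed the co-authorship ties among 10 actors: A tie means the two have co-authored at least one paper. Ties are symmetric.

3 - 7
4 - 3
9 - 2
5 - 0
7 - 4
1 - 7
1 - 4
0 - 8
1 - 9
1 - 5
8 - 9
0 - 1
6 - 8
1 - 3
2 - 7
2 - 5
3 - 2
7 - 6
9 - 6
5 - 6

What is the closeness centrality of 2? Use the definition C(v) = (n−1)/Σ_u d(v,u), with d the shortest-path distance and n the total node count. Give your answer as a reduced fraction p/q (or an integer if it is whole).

Distances from 2: 0:2, 1:2, 3:1, 4:2, 5:1, 6:2, 7:1, 8:2, 9:1. Sum = 14.
n = 10, so closeness = 9/14.

9/14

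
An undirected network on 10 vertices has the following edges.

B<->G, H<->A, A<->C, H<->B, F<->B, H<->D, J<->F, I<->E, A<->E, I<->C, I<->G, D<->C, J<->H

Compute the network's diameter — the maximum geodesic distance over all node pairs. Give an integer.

Eccentricity of each node (its greatest distance to any other): A:3, B:3, C:4, D:3, E:4, F:4, G:3, H:3, I:4, J:4.
The maximum eccentricity is 4, realized for instance by the pair C–F via C – D – H – J – F. So the diameter is 4.

4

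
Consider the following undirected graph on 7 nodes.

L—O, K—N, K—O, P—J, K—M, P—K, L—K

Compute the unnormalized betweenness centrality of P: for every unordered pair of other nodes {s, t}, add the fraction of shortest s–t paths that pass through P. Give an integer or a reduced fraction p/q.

5

Pairs whose geodesics pass through P — J–N: 1; J–M: 1; J–L: 1; J–O: 1; J–K: 1.
All other pairs contribute 0.
Summing the contributions gives betweenness(P) = 5.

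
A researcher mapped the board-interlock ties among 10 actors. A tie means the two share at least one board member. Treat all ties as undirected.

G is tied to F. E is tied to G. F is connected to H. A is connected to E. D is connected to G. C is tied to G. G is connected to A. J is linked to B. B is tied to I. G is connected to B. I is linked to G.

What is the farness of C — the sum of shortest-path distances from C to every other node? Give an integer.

19

Distances from C: A:2, B:2, D:2, E:2, F:2, G:1, H:3, I:2, J:3.
Sum = 2 + 2 + 2 + 2 + 2 + 1 + 3 + 2 + 3 = 19.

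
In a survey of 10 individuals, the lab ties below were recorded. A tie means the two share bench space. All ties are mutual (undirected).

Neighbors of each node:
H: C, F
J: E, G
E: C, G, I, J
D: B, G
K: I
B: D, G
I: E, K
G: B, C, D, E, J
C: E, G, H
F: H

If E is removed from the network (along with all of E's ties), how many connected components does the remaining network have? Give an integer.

2

Without E, the remaining ties split the others into: {B, C, D, F, G, H, J}; {I, K}.
That's 2 separate components.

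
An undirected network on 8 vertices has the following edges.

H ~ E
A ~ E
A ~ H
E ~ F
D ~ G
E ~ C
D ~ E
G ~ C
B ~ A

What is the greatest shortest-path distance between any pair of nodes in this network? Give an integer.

Eccentricity of each node (its greatest distance to any other): A:3, B:4, C:3, D:3, E:2, F:3, G:4, H:3.
The maximum eccentricity is 4, realized for instance by the pair G–B via G – D – E – A – B. So the diameter is 4.

4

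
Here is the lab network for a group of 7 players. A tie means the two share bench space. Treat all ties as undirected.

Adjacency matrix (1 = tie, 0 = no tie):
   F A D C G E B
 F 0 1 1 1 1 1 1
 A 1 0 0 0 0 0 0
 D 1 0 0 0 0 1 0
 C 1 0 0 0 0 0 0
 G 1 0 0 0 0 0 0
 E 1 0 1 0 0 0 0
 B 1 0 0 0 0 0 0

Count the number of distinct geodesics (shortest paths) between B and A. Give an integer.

The shortest distance is 2, and the only length-2 path is B–F–A. So there is exactly 1 shortest path.

1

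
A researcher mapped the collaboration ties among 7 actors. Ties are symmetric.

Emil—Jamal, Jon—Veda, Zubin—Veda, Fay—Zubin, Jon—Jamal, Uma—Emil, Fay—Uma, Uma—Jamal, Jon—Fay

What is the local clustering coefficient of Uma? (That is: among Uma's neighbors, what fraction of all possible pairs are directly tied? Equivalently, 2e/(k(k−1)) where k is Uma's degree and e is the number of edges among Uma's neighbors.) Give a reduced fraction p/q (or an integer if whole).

1/3

Uma's neighbors: Emil, Fay, and Jamal (k = 3).
Possible neighbor pairs: C(3,2) = 3. Edges among them: Emil–Jamal → e = 1.
Clustering(Uma) = 1/3.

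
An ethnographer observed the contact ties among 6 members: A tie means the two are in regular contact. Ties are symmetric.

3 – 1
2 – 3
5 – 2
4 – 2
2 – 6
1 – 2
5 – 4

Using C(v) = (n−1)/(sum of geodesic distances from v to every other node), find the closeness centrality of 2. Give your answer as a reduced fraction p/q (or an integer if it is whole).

Distances from 2: 1:1, 3:1, 4:1, 5:1, 6:1. Sum = 5.
n = 6, so closeness = 5/5 = 1.

1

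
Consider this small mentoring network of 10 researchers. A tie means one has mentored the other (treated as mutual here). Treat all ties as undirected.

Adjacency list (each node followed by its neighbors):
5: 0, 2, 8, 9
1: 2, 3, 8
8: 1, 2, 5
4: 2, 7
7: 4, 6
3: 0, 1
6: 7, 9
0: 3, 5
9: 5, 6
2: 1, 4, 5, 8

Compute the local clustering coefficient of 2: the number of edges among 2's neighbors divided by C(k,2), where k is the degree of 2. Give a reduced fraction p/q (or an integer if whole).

1/3

2's neighbors: 1, 4, 5, and 8 (k = 4).
Possible neighbor pairs: C(4,2) = 6. Edges among them: 1–8, 5–8 → e = 2.
Clustering(2) = 2/6 = 1/3.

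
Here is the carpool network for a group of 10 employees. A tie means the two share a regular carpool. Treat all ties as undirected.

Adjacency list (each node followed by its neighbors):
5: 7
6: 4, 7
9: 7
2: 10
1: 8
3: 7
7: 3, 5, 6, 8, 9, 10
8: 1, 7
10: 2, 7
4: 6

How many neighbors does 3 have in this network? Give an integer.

3 is directly tied to 7. That is 1 neighbor, so the degree of 3 is 1.

1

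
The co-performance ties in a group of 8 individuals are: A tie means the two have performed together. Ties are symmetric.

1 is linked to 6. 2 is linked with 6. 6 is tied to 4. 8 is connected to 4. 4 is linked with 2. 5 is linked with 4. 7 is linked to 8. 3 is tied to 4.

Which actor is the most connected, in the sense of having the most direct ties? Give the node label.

Degrees — 1:1, 2:2, 3:1, 4:5, 5:1, 6:3, 7:1, 8:2.
The maximum is 5, attained only by 4.

4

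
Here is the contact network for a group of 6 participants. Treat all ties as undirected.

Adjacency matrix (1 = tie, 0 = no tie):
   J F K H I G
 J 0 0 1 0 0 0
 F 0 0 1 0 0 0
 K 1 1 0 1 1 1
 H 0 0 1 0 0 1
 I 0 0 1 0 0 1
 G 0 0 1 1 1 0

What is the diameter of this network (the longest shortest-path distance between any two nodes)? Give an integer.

2

Eccentricity of each node (its greatest distance to any other): F:2, G:2, H:2, I:2, J:2, K:1.
The maximum eccentricity is 2, realized for instance by the pair J–F via J – K – F. So the diameter is 2.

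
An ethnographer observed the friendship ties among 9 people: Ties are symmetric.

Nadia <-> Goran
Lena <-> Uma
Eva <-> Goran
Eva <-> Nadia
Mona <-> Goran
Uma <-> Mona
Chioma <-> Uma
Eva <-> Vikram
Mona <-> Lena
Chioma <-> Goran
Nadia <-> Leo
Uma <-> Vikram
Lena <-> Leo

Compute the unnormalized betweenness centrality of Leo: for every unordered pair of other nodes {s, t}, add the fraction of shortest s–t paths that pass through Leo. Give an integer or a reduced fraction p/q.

Pairs whose geodesics pass through Leo — Uma–Nadia: 1/4; Lena–Nadia: 1; Lena–Eva: 1/3.
All other pairs contribute 0.
Summing the contributions gives betweenness(Leo) = 19/12.

19/12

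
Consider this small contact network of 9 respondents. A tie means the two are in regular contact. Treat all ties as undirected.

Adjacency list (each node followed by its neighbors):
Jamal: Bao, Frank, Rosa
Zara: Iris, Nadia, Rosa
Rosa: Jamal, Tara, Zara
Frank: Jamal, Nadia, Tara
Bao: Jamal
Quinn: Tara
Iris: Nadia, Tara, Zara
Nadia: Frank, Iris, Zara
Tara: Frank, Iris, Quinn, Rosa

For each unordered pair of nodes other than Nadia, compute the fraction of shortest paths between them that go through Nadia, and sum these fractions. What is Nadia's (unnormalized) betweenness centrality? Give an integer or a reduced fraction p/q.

2

Pairs whose geodesics pass through Nadia — Jamal–Iris: 1/4; Frank–Zara: 1; Frank–Iris: 1/2; Iris–Bao: 1/4.
All other pairs contribute 0.
Summing the contributions gives betweenness(Nadia) = 2.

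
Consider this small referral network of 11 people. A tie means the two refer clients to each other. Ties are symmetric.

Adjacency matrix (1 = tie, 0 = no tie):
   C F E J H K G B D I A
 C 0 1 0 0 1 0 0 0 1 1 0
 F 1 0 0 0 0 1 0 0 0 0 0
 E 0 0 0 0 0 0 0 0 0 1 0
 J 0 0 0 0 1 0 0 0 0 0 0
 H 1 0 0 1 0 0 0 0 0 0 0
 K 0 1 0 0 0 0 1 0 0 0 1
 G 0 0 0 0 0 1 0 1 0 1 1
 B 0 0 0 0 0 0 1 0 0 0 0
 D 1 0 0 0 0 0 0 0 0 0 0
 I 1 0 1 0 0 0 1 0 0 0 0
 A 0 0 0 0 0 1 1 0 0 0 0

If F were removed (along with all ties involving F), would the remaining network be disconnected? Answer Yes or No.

No

Even without F, every remaining node can still reach every other (the residual graph is connected), so F is not a cut vertex.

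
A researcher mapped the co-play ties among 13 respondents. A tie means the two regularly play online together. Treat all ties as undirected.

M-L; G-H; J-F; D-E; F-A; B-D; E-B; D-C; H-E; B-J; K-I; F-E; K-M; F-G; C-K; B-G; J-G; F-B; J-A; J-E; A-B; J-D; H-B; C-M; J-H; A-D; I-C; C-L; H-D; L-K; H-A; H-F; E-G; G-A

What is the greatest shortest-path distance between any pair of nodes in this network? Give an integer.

4

Eccentricity of each node (its greatest distance to any other): A:3, B:3, C:3, D:2, E:3, F:4, G:4, H:3, I:4, J:3, K:4, L:4, M:4.
The maximum eccentricity is 4, realized for instance by the pair F–K via F – J – D – C – K. So the diameter is 4.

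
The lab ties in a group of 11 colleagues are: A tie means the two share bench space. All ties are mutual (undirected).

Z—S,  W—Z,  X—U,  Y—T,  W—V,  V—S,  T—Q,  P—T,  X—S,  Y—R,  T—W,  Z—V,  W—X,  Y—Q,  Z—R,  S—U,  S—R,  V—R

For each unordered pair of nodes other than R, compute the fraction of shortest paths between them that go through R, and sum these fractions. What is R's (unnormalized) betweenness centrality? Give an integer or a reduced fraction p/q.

15/2

Pairs whose geodesics pass through R — U–Q: 1/2; U–Y: 1; S–Q: 1; S–P: 1/4; S–T: 1/4; S–Y: 1; V–Q: 1/2; V–Y: 1; Z–Q: 1/2; Z–Y: 1; X–Y: 1/2.
All other pairs contribute 0.
Summing the contributions gives betweenness(R) = 15/2.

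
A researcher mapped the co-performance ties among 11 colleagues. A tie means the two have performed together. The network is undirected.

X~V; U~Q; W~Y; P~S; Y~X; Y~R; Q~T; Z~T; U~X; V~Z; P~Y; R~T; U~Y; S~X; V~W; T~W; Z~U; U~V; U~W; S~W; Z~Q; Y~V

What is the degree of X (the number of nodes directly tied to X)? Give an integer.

X is directly tied to S, U, V, and Y. That is 4 neighbors, so the degree of X is 4.

4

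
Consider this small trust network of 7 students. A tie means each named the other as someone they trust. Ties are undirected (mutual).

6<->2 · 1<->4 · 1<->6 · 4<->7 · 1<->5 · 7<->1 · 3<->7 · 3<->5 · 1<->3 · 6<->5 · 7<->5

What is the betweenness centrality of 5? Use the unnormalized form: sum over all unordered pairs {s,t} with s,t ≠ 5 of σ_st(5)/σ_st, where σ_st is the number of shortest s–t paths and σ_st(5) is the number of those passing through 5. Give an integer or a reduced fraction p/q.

Pairs whose geodesics pass through 5 — 6–7: 1/2; 6–3: 1/2; 2–7: 1/2; 2–3: 1/2.
All other pairs contribute 0.
Summing the contributions gives betweenness(5) = 2.

2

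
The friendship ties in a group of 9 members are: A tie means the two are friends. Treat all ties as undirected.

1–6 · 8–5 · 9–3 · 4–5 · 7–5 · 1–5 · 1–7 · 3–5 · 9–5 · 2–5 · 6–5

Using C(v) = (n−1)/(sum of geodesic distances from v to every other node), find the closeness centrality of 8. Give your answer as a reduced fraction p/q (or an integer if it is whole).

8/15

Distances from 8: 1:2, 2:2, 3:2, 4:2, 5:1, 6:2, 7:2, 9:2. Sum = 15.
n = 9, so closeness = 8/15.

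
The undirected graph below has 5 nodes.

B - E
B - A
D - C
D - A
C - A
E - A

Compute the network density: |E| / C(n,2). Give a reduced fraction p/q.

3/5

There are 6 edges and 5 nodes, so the maximum possible is C(5,2) = 10.
Density = 6/10 = 3/5.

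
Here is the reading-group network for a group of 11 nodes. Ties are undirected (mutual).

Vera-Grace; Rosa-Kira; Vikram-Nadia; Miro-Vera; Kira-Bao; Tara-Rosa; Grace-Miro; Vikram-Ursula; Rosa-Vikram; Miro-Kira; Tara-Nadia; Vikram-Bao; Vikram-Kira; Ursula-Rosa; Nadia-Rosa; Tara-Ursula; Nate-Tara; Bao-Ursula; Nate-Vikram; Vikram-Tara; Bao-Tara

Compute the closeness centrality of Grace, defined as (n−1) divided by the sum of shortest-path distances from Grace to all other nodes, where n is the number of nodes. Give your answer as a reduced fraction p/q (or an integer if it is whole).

Distances from Grace: Bao:3, Kira:2, Miro:1, Nadia:4, Nate:4, Rosa:3, Tara:4, Ursula:4, Vera:1, Vikram:3. Sum = 29.
n = 11, so closeness = 10/29.

10/29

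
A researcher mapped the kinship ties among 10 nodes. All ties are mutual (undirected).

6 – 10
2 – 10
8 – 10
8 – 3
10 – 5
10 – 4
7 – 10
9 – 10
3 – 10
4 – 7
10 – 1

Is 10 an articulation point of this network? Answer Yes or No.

Yes

Removing 10 leaves {3 and 8} with no path to {1}, so the network splits into 7 components. 10 is a cut vertex.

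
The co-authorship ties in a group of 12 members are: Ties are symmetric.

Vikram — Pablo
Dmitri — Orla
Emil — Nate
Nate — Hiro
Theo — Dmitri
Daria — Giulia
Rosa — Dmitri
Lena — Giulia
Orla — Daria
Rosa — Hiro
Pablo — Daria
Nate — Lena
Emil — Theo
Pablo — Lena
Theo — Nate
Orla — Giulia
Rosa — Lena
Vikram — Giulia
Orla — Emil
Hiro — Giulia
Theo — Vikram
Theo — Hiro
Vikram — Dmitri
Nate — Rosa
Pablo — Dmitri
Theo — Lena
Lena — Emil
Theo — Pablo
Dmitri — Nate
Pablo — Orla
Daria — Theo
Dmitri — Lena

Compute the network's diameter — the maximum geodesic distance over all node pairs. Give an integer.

Eccentricity of each node (its greatest distance to any other): Daria:3, Dmitri:2, Emil:2, Giulia:2, Hiro:2, Lena:2, Nate:2, Orla:2, Pablo:2, Rosa:3, Theo:2, Vikram:2.
The maximum eccentricity is 3, realized for instance by the pair Rosa–Daria via Rosa – Dmitri – Orla – Daria. So the diameter is 3.

3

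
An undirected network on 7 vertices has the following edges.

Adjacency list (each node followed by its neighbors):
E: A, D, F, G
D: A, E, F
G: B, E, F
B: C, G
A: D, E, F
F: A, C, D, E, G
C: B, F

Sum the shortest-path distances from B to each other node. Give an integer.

Distances from B: A:3, C:1, D:3, E:2, F:2, G:1.
Sum = 3 + 1 + 3 + 2 + 2 + 1 = 12.

12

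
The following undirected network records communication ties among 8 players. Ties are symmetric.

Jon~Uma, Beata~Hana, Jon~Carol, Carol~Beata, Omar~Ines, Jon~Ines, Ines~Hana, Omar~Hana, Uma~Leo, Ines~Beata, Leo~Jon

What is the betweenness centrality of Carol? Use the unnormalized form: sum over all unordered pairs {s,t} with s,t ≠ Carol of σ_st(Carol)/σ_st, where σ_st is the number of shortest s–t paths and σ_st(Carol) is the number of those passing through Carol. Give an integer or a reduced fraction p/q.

3/2

Pairs whose geodesics pass through Carol — Beata–Uma: 1/2; Beata–Leo: 1/2; Beata–Jon: 1/2.
All other pairs contribute 0.
Summing the contributions gives betweenness(Carol) = 3/2.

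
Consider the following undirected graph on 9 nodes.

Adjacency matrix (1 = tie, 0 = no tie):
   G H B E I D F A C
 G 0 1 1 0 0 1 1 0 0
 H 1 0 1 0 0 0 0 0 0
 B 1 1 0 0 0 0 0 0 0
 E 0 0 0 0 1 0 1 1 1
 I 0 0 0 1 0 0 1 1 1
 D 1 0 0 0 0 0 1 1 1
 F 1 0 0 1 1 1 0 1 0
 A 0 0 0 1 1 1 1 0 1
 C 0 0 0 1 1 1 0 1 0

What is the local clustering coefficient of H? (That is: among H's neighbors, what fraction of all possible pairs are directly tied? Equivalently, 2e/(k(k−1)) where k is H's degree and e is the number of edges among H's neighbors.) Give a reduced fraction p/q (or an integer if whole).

H's neighbors: B and G (k = 2).
Possible neighbor pairs: C(2,2) = 1. Edges among them: B–G → e = 1.
Clustering(H) = 1/1.

1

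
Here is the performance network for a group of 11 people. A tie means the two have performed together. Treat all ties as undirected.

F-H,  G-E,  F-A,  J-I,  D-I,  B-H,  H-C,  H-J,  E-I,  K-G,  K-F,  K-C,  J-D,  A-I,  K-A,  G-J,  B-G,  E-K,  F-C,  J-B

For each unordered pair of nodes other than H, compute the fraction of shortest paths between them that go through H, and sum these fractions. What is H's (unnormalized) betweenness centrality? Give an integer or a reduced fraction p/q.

Pairs whose geodesics pass through H — B–F: 1; B–C: 1; B–A: 1/3; F–J: 1; F–D: 1/2; J–C: 1; C–D: 1; C–I: 1/4.
All other pairs contribute 0.
Summing the contributions gives betweenness(H) = 73/12.

73/12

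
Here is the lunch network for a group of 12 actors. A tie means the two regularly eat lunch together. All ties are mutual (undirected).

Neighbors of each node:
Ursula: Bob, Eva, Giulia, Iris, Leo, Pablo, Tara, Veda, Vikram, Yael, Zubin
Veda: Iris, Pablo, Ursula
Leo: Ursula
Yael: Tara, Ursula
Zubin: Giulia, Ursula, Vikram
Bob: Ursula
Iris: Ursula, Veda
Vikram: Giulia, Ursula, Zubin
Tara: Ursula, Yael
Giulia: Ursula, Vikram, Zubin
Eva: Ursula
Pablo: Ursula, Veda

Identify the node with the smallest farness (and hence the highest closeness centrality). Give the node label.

Farness (sum of distances to all others) for each node — Bob:21, Eva:21, Giulia:19, Iris:20, Leo:21, Pablo:20, Tara:20, Ursula:11, Veda:19, Vikram:19, Yael:20, Zubin:19.
The smallest farness is 11, for Ursula, so Ursula has the highest closeness.

Ursula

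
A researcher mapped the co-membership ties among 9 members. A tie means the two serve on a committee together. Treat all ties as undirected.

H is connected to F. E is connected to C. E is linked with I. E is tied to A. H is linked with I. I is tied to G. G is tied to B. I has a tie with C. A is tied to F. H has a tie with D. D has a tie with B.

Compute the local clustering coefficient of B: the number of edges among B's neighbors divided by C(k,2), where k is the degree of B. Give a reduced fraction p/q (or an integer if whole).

B's neighbors: D and G (k = 2).
Possible neighbor pairs: C(2,2) = 1. Edges among them: none → e = 0.
Clustering(B) = 0/1.

0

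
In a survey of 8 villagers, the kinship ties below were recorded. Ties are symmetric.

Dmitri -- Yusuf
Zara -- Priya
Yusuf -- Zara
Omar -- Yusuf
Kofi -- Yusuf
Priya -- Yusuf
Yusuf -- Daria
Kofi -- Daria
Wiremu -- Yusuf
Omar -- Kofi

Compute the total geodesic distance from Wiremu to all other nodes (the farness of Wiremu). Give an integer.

13

Distances from Wiremu: Daria:2, Dmitri:2, Kofi:2, Omar:2, Priya:2, Yusuf:1, Zara:2.
Sum = 2 + 2 + 2 + 2 + 2 + 1 + 2 = 13.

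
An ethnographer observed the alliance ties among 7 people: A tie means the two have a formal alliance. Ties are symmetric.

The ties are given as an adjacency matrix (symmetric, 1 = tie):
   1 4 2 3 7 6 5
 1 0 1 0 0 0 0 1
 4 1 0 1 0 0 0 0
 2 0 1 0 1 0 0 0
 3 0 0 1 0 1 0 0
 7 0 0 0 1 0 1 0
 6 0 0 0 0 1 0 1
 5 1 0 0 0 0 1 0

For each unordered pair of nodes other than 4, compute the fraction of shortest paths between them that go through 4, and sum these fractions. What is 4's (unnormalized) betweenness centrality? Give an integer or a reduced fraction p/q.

Pairs whose geodesics pass through 4 — 1–2: 1; 1–3: 1; 2–5: 1.
All other pairs contribute 0.
Summing the contributions gives betweenness(4) = 3.

3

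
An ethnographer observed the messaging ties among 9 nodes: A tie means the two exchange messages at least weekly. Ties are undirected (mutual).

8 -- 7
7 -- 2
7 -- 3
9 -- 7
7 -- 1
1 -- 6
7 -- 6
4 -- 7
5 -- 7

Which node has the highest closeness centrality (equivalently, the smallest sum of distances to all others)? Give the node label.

7

Farness (sum of distances to all others) for each node — 1:14, 2:15, 3:15, 4:15, 5:15, 6:14, 7:8, 8:15, 9:15.
The smallest farness is 8, for 7, so 7 has the highest closeness.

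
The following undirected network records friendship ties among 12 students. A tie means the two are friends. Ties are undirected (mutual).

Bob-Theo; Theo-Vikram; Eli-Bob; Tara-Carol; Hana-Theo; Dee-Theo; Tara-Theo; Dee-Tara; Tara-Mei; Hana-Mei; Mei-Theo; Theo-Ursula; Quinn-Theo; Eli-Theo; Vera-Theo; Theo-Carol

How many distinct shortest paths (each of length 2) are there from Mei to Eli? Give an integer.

1

The shortest distance is 2, and the only length-2 path is Mei–Theo–Eli. So there is exactly 1 shortest path.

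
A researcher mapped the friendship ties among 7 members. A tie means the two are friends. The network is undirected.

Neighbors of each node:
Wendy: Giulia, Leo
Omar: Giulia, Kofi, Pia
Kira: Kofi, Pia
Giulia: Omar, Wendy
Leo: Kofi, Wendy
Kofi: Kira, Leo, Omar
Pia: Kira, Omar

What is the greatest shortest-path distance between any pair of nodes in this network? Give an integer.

3

Eccentricity of each node (its greatest distance to any other): Giulia:3, Kira:3, Kofi:2, Leo:3, Omar:2, Pia:3, Wendy:3.
The maximum eccentricity is 3, realized for instance by the pair Giulia–Kira via Giulia – Omar – Pia – Kira. So the diameter is 3.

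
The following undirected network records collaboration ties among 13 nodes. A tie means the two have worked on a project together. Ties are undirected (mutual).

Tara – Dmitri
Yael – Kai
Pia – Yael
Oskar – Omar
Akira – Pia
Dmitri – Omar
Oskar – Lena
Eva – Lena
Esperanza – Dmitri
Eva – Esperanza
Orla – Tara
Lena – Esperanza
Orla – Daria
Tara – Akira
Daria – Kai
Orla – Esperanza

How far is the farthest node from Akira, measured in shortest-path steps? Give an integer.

Distances from Akira: Daria:3, Dmitri:2, Esperanza:3, Eva:4, Kai:3, Lena:4, Omar:3, Orla:2, Oskar:4, Pia:1, Tara:1, Yael:2.
The largest is 4 (to Eva, Lena, and Oskar), so the eccentricity of Akira is 4.

4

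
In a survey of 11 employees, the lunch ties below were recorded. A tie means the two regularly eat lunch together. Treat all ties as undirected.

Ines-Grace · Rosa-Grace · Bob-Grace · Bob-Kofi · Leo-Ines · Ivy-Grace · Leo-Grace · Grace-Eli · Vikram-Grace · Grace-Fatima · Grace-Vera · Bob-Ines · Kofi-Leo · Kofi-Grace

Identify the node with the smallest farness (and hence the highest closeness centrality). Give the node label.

Farness (sum of distances to all others) for each node — Bob:17, Eli:19, Fatima:19, Grace:10, Ines:17, Ivy:19, Kofi:17, Leo:17, Rosa:19, Vera:19, Vikram:19.
The smallest farness is 10, for Grace, so Grace has the highest closeness.

Grace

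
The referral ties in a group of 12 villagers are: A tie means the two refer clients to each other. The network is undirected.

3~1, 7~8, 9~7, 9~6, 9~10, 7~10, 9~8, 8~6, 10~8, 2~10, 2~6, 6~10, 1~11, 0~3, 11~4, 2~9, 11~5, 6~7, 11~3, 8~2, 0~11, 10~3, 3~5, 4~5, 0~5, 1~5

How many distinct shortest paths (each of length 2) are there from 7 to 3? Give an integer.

1

The shortest distance is 2, and the only length-2 path is 7–10–3. So there is exactly 1 shortest path.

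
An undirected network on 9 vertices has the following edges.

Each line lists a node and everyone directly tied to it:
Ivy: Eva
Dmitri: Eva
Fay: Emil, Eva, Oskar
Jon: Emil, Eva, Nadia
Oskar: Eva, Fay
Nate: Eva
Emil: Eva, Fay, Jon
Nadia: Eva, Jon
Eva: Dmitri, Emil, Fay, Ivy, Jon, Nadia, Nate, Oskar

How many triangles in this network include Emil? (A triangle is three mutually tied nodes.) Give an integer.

2

Emil's neighbors: Eva, Fay, and Jon.
Neighbor pairs that are themselves tied: Emil–Eva–Fay; Emil–Eva–Jon. Each forms one triangle with Emil, for 2 in total.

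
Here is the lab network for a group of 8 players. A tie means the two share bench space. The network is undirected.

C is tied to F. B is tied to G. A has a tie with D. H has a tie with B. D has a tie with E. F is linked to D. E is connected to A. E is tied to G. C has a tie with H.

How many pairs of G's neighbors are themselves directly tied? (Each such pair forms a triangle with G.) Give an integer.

0

G's neighbors are B and E, but none of them are tied to each other, so no triangle contains G.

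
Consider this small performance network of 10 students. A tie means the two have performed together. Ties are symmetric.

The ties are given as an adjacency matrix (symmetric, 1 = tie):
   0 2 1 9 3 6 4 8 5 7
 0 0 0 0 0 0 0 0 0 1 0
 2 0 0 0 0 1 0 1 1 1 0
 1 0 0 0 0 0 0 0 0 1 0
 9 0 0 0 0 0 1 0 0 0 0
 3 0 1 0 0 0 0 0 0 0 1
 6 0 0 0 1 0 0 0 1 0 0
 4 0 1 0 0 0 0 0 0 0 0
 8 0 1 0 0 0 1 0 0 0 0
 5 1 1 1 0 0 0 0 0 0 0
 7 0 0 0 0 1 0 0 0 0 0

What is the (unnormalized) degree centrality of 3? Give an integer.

3 is directly tied to 2 and 7. That is 2 neighbors, so the degree of 3 is 2.

2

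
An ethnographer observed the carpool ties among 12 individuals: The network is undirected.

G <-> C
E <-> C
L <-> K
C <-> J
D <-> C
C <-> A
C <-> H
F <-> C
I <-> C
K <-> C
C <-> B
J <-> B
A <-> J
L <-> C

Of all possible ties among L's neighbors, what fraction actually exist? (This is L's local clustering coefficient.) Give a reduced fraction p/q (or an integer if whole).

1

L's neighbors: C and K (k = 2).
Possible neighbor pairs: C(2,2) = 1. Edges among them: C–K → e = 1.
Clustering(L) = 1/1.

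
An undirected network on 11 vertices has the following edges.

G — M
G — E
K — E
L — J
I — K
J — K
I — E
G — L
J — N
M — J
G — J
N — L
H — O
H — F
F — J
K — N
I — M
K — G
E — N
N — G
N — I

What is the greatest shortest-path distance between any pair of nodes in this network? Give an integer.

5

Eccentricity of each node (its greatest distance to any other): E:5, F:3, G:4, H:4, I:5, J:3, K:4, L:4, M:4, N:4, O:5.
The maximum eccentricity is 5, realized for instance by the pair O–E via O – H – F – J – G – E. So the diameter is 5.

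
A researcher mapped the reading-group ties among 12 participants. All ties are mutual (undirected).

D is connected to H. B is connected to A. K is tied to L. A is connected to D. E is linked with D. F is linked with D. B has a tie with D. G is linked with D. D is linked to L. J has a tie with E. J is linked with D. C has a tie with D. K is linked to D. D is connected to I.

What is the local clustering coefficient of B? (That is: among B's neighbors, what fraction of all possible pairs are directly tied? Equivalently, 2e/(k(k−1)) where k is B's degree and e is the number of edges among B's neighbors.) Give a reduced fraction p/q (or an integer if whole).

1

B's neighbors: A and D (k = 2).
Possible neighbor pairs: C(2,2) = 1. Edges among them: A–D → e = 1.
Clustering(B) = 1/1.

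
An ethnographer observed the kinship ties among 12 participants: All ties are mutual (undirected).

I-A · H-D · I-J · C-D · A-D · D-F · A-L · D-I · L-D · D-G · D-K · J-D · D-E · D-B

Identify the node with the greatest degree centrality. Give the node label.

D

Degrees — A:3, B:1, C:1, D:11, E:1, F:1, G:1, H:1, I:3, J:2, K:1, L:2.
The maximum is 11, attained only by D.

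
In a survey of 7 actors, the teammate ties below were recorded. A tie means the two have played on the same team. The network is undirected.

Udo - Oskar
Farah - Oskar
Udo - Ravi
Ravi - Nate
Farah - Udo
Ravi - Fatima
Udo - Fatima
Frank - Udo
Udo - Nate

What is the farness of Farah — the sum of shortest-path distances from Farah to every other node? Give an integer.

10

Distances from Farah: Fatima:2, Frank:2, Nate:2, Oskar:1, Ravi:2, Udo:1.
Sum = 2 + 2 + 2 + 1 + 2 + 1 = 10.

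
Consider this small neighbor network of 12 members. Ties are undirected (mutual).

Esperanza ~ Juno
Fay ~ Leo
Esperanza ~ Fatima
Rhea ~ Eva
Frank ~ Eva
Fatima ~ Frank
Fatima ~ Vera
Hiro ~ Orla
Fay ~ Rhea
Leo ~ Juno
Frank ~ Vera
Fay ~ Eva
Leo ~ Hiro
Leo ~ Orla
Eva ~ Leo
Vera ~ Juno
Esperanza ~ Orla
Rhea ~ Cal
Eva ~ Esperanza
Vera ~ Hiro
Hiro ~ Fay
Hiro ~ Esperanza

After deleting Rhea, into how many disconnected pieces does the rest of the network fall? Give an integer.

2

Without Rhea, the remaining ties split the others into: {Esperanza, Eva, Fatima, Fay, Frank, Hiro, Juno, Leo, Orla, Vera}; {Cal}.
That's 2 separate components.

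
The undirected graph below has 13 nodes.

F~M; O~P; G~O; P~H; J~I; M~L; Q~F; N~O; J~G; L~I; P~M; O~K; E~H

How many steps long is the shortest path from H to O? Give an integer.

One shortest route is H – P – O, which uses 2 edges, and H and O are not directly tied, so nothing shorter exists. So d(H,O) = 2.

2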